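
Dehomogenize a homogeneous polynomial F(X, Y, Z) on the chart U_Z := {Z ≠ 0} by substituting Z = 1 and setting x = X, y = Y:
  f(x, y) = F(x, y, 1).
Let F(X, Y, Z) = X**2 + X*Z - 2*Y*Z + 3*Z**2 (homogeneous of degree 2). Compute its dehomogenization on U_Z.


f(x, y) = x**2 + x - 2*y + 3

On U_Z we set Z = 1. Each monomial c·X^i·Y^j·Z^k in F becomes c·x^i·y^j·1^k = c·x^i·y^j.
Substituting Z = 1: F(X, Y, 1) = x**2 + x - 2*y + 3.
Note: deg(f) ≤ deg(F) = 2; strict inequality happens when F is divisible by Z (lost terms).


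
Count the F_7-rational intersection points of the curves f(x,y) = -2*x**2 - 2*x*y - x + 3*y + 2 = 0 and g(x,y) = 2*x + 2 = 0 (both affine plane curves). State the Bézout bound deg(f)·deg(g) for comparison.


Common zeros: {(6, 4)}; count = 1; Bézout bound = 2.

deg(f) = 2, deg(g) = 1, so Bézout bound = 2.
Scan x ∈ F_7. For each x, list the y ∈ F_7 with f(x, y) ≡ 0 and those with g(x, y) ≡ 0 (mod 7); the common zeros in that column are the intersection.
  x = 0: f ≡ 0 at y ∈ {4}; g ≡ 0 at y ∈ ∅; common: ∅.
  x = 1: f ≡ 0 at y ∈ {1}; g ≡ 0 at y ∈ ∅; common: ∅.
  x = 2: f ≡ 0 at y ∈ {6}; g ≡ 0 at y ∈ ∅; common: ∅.
  x = 3: f ≡ 0 at y ∈ {3}; g ≡ 0 at y ∈ ∅; common: ∅.
  x = 4: f ≡ 0 at y ∈ {3}; g ≡ 0 at y ∈ ∅; common: ∅.
  x = 5: f ≡ 0 at y ∈ ∅; g ≡ 0 at y ∈ ∅; common: ∅.
  x = 6: f ≡ 0 at y ∈ {4}; g ≡ 0 at y ∈ {0, 1, 2, 3, 4, 5, 6}; common: {4}.
Collecting: common zeros = {(6, 4)}, so the count is 1.
Comparison with the Bézout bound: 1 ≤ 2 = deg(f)·deg(g), as expected for curves with no common component (the affine F_7-count falls short of the bound because intersections may lie at infinity, over extension fields, or carry multiplicity).


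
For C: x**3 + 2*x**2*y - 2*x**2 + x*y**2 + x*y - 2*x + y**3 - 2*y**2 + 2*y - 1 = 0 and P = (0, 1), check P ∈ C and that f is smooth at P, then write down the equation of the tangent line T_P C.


Tangent line at P: y - 1 = 0.

Step 1: f(0, 1) = 0, so P lies on C.
Step 2: partial derivatives
  f_x(x, y) = 3*x**2 + 4*x*y - 4*x + y**2 + y - 2, f_y(x, y) = 2*x**2 + 2*x*y + x + 3*y**2 - 4*y + 2.
  f_x(P) = 0, f_y(P) = 1 (gradient nonzero, so P is smooth).
Step 3: tangent line at P: 0·(x − 0) + 1·(y − 1) = 0.
Expanding: y - 1 = 0.


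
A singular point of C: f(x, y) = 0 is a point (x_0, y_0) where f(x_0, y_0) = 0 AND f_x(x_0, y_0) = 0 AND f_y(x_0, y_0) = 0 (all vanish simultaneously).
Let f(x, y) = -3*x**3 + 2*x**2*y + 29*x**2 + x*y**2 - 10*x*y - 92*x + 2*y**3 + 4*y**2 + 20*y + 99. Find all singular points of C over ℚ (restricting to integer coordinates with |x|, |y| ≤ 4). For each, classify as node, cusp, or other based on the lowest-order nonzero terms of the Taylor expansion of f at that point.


Singular points: {(3, -1)}; classification: cusp.

Compute partial derivatives:
  f_x = -9*x**2 + 4*x*y + 58*x + y**2 - 10*y - 92.
  f_y = 2*x**2 + 2*x*y - 10*x + 6*y**2 + 8*y + 20.
Scan x_0 ∈ {−4, ..., 4}. For each x_0, f_y(x_0, y) is a polynomial in y; find its integer roots y ∈ {−4, ..., 4}, then test f_x and f at those candidates.
  x = -4: f_y(-4, y) = 6*y**2 + 92; no integer root y with |y| ≤ 4.
  x = -3: f_y(-3, y) = 6*y**2 + 2*y + 68; no integer root y with |y| ≤ 4.
  x = -2: f_y(-2, y) = 6*y**2 + 4*y + 48; no integer root y with |y| ≤ 4.
  x = -1: f_y(-1, y) = 6*y**2 + 6*y + 32; no integer root y with |y| ≤ 4.
  x = 0: f_y(0, y) = 6*y**2 + 8*y + 20; no integer root y with |y| ≤ 4.
  x = 1: f_y(1, y) = 6*y**2 + 10*y + 12; no integer root y with |y| ≤ 4.
  x = 2: f_y(2, y) = 6*y**2 + 12*y + 8; no integer root y with |y| ≤ 4.
  x = 3: f_y(3, y) = 6*y**2 + 14*y + 8; vanishes at y ∈ {-1}. (3, -1): f_x = 0, f = 0 — SINGULAR.
  x = 4: f_y(4, y) = 6*y**2 + 16*y + 12; no integer root y with |y| ≤ 4.
Only singular point on the grid: (3, -1).
Classify: substitute x = 3 + u, y = -1 + v and expand: f = -3*u**3 + 2*u**2*v + u*v**2 + 2*v**3 + v**2.
No constant or linear terms (consistent with a singular point). Quadratic part: v**2. Cubic part: -3*u**3 + 2*u**2*v + u*v**2 + 2*v**3.
The quadratic part v**2 is a perfect square, so there is a single (double) tangent line v = 0, i.e. y = -1. Restricting the cubic part to that line (v = 0) leaves -3*u**3 ≠ 0, so f is not divisible by v and the branch is v² ≈ 3*u**3 to lowest order — this is a cusp.
Classification: cusp.


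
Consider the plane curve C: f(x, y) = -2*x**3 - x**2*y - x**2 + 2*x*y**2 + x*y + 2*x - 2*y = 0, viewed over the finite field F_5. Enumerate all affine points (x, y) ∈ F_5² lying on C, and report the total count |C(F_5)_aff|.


Affine F_5-points: {(0, 0)}; count = 1.

For each of the 25 pairs (x, y) ∈ F_5², evaluate f(x, y) mod 5. Record the zeros.
  x = 0: [0↦0, 1↦3, 2↦1, 3↦4, 4↦2]  zeros at y ∈ {0}
  x = 1: [0↦4, 1↦4, 2↦3, 3↦1, 4↦3]  zeros at y ∈ ∅
  x = 2: [0↦4, 1↦4, 2↦2, 3↦3, 4↦2]  zeros at y ∈ ∅
  x = 3: [0↦3, 1↦1, 2↦1, 3↦3, 4↦2]  zeros at y ∈ ∅
  x = 4: [0↦4, 1↦3, 2↦3, 3↦4, 4↦1]  zeros at y ∈ ∅
Collecting zeros: affine points = {(0, 0)}.
Total count |C(F_5)_aff| = 1.


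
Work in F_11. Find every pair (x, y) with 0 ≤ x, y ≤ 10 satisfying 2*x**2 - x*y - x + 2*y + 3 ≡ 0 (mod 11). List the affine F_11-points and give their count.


Affine F_11-points: {(0, 4), (1, 7), (3, 7), (4, 10), (5, 5), (6, 9), (7, 10), (8, 4), (9, 5), (10, 9)}; count = 10.

For each of the 121 pairs (x, y) ∈ F_11², evaluate f(x, y) mod 11. Record the zeros.
  x = 0: [0↦3, 1↦5, 2↦7, 3↦9, 4↦0, 5↦2, 6↦4, 7↦6, 8↦8, 9↦10, 10↦1]  zeros at y ∈ {4}
  x = 1: [0↦4, 1↦5, 2↦6, 3↦7, 4↦8, 5↦9, 6↦10, 7↦0, 8↦1, 9↦2, 10↦3]  zeros at y ∈ {7}
  x = 2: [0↦9, 1↦9, 2↦9, 3↦9, 4↦9, 5↦9, 6↦9, 7↦9, 8↦9, 9↦9, 10↦9]  zeros at y ∈ ∅
  x = 3: [0↦7, 1↦6, 2↦5, 3↦4, 4↦3, 5↦2, 6↦1, 7↦0, 8↦10, 9↦9, 10↦8]  zeros at y ∈ {7}
  x = 4: [0↦9, 1↦7, 2↦5, 3↦3, 4↦1, 5↦10, 6↦8, 7↦6, 8↦4, 9↦2, 10↦0]  zeros at y ∈ {10}
  x = 5: [0↦4, 1↦1, 2↦9, 3↦6, 4↦3, 5↦0, 6↦8, 7↦5, 8↦2, 9↦10, 10↦7]  zeros at y ∈ {5}
  x = 6: [0↦3, 1↦10, 2↦6, 3↦2, 4↦9, 5↦5, 6↦1, 7↦8, 8↦4, 9↦0, 10↦7]  zeros at y ∈ {9}
  x = 7: [0↦6, 1↦1, 2↦7, 3↦2, 4↦8, 5↦3, 6↦9, 7↦4, 8↦10, 9↦5, 10↦0]  zeros at y ∈ {10}
  x = 8: [0↦2, 1↦7, 2↦1, 3↦6, 4↦0, 5↦5, 6↦10, 7↦4, 8↦9, 9↦3, 10↦8]  zeros at y ∈ {4}
  x = 9: [0↦2, 1↦6, 2↦10, 3↦3, 4↦7, 5↦0, 6↦4, 7↦8, 8↦1, 9↦5, 10↦9]  zeros at y ∈ {5}
  x = 10: [0↦6, 1↦9, 2↦1, 3↦4, 4↦7, 5↦10, 6↦2, 7↦5, 8↦8, 9↦0, 10↦3]  zeros at y ∈ {9}
Collecting zeros: affine points = {(0, 4), (1, 7), (3, 7), (4, 10), (5, 5), (6, 9), (7, 10), (8, 4), (9, 5), (10, 9)}.
Total count |C(F_11)_aff| = 10.


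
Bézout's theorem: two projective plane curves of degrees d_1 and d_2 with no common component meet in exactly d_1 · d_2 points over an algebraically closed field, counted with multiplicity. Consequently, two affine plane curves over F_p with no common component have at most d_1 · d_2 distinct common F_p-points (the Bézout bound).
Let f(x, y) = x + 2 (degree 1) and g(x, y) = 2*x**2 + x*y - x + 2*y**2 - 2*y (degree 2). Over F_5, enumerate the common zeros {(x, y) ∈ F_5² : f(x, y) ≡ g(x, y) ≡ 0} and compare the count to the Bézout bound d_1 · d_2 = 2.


Common zeros: {(3, 0), (3, 2)}; count = 2; Bézout bound = 2.

deg(f) = 1, deg(g) = 2, so Bézout bound = 2.
Scan x ∈ F_5. For each x, list the y ∈ F_5 with f(x, y) ≡ 0 and those with g(x, y) ≡ 0 (mod 5); the common zeros in that column are the intersection.
  x = 0: f ≡ 0 at y ∈ ∅; g ≡ 0 at y ∈ {0, 1}; common: ∅.
  x = 1: f ≡ 0 at y ∈ ∅; g ≡ 0 at y ∈ ∅; common: ∅.
  x = 2: f ≡ 0 at y ∈ ∅; g ≡ 0 at y ∈ ∅; common: ∅.
  x = 3: f ≡ 0 at y ∈ {0, 1, 2, 3, 4}; g ≡ 0 at y ∈ {0, 2}; common: {0, 2}.
  x = 4: f ≡ 0 at y ∈ ∅; g ≡ 0 at y ∈ {2}; common: ∅.
Collecting: common zeros = {(3, 0), (3, 2)}, so the count is 2.
Comparison with the Bézout bound: 2 ≤ 2 = deg(f)·deg(g), as expected for curves with no common component (the bound is attained).


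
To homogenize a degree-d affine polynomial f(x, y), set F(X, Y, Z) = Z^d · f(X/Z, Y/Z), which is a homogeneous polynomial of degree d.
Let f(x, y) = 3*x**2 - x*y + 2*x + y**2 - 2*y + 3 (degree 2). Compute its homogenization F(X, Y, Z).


F(X, Y, Z) = 3*X**2 - X*Y + 2*X*Z + Y**2 - 2*Y*Z + 3*Z**2

deg(f) = 2.
Substitute x = X/Z, y = Y/Z into f, then multiply by Z^2.
  monomial 3·x^2·y^0 ↦ 3·X^2·Y^0·Z^0.
  monomial -1·x^1·y^1 ↦ -1·X^1·Y^1·Z^0.
  monomial 2·x^1·y^0 ↦ 2·X^1·Y^0·Z^1.
  monomial 1·x^0·y^2 ↦ 1·X^0·Y^2·Z^0.
  monomial -2·x^0·y^1 ↦ -2·X^0·Y^1·Z^1.
  monomial 3·x^0·y^0 ↦ 3·X^0·Y^0·Z^2.
Collecting: F(X, Y, Z) = 3*X**2 - X*Y + 2*X*Z + Y**2 - 2*Y*Z + 3*Z**2.


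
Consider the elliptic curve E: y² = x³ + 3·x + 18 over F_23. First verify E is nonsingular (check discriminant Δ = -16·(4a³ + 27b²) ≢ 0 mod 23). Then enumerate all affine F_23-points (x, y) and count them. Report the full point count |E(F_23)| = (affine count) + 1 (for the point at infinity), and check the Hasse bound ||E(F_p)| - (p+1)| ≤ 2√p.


Affine points = {(0, 8), (0, 15), (2, 3), (2, 20), (3, 10), (3, 13), (4, 5), (4, 18), (8, 5), (8, 18), (10, 6), (10, 17), (11, 5), (11, 18), (13, 0), (18, 4), (18, 19), (21, 2), (21, 21)}; affine count = 19; |E(F_23)| = 20.

Discriminant check: Δ ∝ 4a³ + 27b² = 4·3³ + 27·18² = 4·27 + 27·324 ≡ 1 (mod 23). Nonzero ⇒ E is nonsingular.
For each x ∈ F_23, compute rhs = x³ + 3·x + 18 mod 23, then count y ∈ F_23 with y² ≡ rhs.
  x = 0: rhs = 18, matching y values: 8, 15 (2 points).
  x = 1: rhs = 22, matching y values: none (0 points).
  x = 2: rhs = 9, matching y values: 3, 20 (2 points).
  x = 3: rhs = 8, matching y values: 10, 13 (2 points).
  x = 4: rhs = 2, matching y values: 5, 18 (2 points).
  x = 5: rhs = 20, matching y values: none (0 points).
  x = 6: rhs = 22, matching y values: none (0 points).
  x = 7: rhs = 14, matching y values: none (0 points).
  x = 8: rhs = 2, matching y values: 5, 18 (2 points).
  x = 9: rhs = 15, matching y values: none (0 points).
  x = 10: rhs = 13, matching y values: 6, 17 (2 points).
  x = 11: rhs = 2, matching y values: 5, 18 (2 points).
  x = 12: rhs = 11, matching y values: none (0 points).
  x = 13: rhs = 0, matching y values: 0 (1 points).
  x = 14: rhs = 21, matching y values: none (0 points).
  x = 15: rhs = 11, matching y values: none (0 points).
  x = 16: rhs = 22, matching y values: none (0 points).
  x = 17: rhs = 14, matching y values: none (0 points).
  x = 18: rhs = 16, matching y values: 4, 19 (2 points).
  x = 19: rhs = 11, matching y values: none (0 points).
  x = 20: rhs = 5, matching y values: none (0 points).
  x = 21: rhs = 4, matching y values: 2, 21 (2 points).
  x = 22: rhs = 14, matching y values: none (0 points).
Total affine count: 19.
Full point count |E(F_23)| = 19 + 1 = 20.
Hasse bound: |20 − (23+1)| = |-4| = 4 ≤ 2√23 ≈ 9.5917 ✓.


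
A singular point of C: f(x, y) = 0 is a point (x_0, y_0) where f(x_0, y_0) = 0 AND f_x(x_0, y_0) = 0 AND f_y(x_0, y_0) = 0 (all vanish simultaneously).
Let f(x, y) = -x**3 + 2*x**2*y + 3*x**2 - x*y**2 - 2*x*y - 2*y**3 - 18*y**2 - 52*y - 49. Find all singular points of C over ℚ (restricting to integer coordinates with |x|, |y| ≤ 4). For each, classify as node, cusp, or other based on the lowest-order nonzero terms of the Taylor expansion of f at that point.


Singular points: {(-1, -3)}; classification: cusp.

Compute partial derivatives:
  f_x = -3*x**2 + 4*x*y + 6*x - y**2 - 2*y.
  f_y = 2*x**2 - 2*x*y - 2*x - 6*y**2 - 36*y - 52.
Scan x_0 ∈ {−4, ..., 4}. For each x_0, f_y(x_0, y) is a polynomial in y; find its integer roots y ∈ {−4, ..., 4}, then test f_x and f at those candidates.
  x = -4: f_y(-4, y) = -6*y**2 - 28*y - 12; no integer root y with |y| ≤ 4.
  x = -3: f_y(-3, y) = -6*y**2 - 30*y - 28; no integer root y with |y| ≤ 4.
  x = -2: f_y(-2, y) = -6*y**2 - 32*y - 40; vanishes at y ∈ {-2}. (-2, -2): f_x = -8 ≠ 0.
  x = -1: f_y(-1, y) = -6*y**2 - 34*y - 48; vanishes at y ∈ {-3}. (-1, -3): f_x = 0, f = 0 — SINGULAR.
  x = 0: f_y(0, y) = -6*y**2 - 36*y - 52; no integer root y with |y| ≤ 4.
  x = 1: f_y(1, y) = -6*y**2 - 38*y - 52; vanishes at y ∈ {-2}. (1, -2): f_x = -5 ≠ 0.
  x = 2: f_y(2, y) = -6*y**2 - 40*y - 48; no integer root y with |y| ≤ 4.
  x = 3: f_y(3, y) = -6*y**2 - 42*y - 40; no integer root y with |y| ≤ 4.
  x = 4: f_y(4, y) = -6*y**2 - 44*y - 28; no integer root y with |y| ≤ 4.
Only singular point on the grid: (-1, -3).
Classify: substitute x = -1 + u, y = -3 + v and expand: f = -u**3 + 2*u**2*v - u*v**2 - 2*v**3 + v**2.
No constant or linear terms (consistent with a singular point). Quadratic part: v**2. Cubic part: -u**3 + 2*u**2*v - u*v**2 - 2*v**3.
The quadratic part v**2 is a perfect square, so there is a single (double) tangent line v = 0, i.e. y = -3. Restricting the cubic part to that line (v = 0) leaves -u**3 ≠ 0, so f is not divisible by v and the branch is v² ≈ u**3 to lowest order — this is a cusp.
Classification: cusp.


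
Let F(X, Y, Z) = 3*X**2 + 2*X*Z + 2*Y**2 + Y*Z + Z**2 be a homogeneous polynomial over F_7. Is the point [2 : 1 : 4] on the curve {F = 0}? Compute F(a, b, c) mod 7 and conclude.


F(2,1,4) ≡ 1 (mod 7); P is NOT on the curve.

Evaluate F(2, 1, 4) term-by-term (mod 7).
  3*X**2 ↦ 3·4·1·1 = 12
  2*X*Z ↦ 2·2·1·4 = 16
  2*Y**2 ↦ 2·1·1·1 = 2
  Y*Z ↦ 1·1·1·4 = 4
  Z**2 ↦ 1·1·1·16 = 16
Sum: F(2, 1, 4) = (12) + (16) + (2) + (4) + (16) = 50.
Reducing mod 7: 50 ≡ 1 (mod 7).
Since F(a, b, c) ≡ 1 ≠ 0 (mod 7), P does NOT lie on the curve.


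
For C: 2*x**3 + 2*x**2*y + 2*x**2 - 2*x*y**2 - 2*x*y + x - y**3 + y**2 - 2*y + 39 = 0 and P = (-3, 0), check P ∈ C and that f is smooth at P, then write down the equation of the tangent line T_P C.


Tangent line at P: 43*x + 22*y + 129 = 0.

Step 1: f(-3, 0) = 0, so P lies on C.
Step 2: partial derivatives
  f_x(x, y) = 6*x**2 + 4*x*y + 4*x - 2*y**2 - 2*y + 1, f_y(x, y) = 2*x**2 - 4*x*y - 2*x - 3*y**2 + 2*y - 2.
  f_x(P) = 43, f_y(P) = 22 (gradient nonzero, so P is smooth).
Step 3: tangent line at P: 43·(x − -3) + 22·(y − 0) = 0.
Expanding: 43*x + 22*y + 129 = 0.


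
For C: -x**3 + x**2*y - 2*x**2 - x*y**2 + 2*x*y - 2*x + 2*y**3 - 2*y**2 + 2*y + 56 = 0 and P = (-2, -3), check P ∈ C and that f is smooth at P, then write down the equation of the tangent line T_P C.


Tangent line at P: -9*x + 56*y + 150 = 0.

Step 1: f(-2, -3) = 0, so P lies on C.
Step 2: partial derivatives
  f_x(x, y) = -3*x**2 + 2*x*y - 4*x - y**2 + 2*y - 2, f_y(x, y) = x**2 - 2*x*y + 2*x + 6*y**2 - 4*y + 2.
  f_x(P) = -9, f_y(P) = 56 (gradient nonzero, so P is smooth).
Step 3: tangent line at P: -9·(x − -2) + 56·(y − -3) = 0.
Expanding: -9*x + 56*y + 150 = 0.


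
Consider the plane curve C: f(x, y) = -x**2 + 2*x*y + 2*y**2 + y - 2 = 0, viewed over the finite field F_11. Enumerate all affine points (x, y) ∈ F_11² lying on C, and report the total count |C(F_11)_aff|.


Affine F_11-points: {(1, 2), (3, 0), (3, 2), (4, 5), (4, 7), (6, 5), (8, 0), (8, 8), (10, 7), (10, 10)}; count = 10.

For each of the 121 pairs (x, y) ∈ F_11², evaluate f(x, y) mod 11. Record the zeros.
  x = 0: [0↦9, 1↦1, 2↦8, 3↦8, 4↦1, 5↦9, 6↦10, 7↦4, 8↦2, 9↦4, 10↦10]  zeros at y ∈ ∅
  x = 1: [0↦8, 1↦2, 2↦0, 3↦2, 4↦8, 5↦7, 6↦10, 7↦6, 8↦6, 9↦10, 10↦7]  zeros at y ∈ {2}
  x = 2: [0↦5, 1↦1, 2↦1, 3↦5, 4↦2, 5↦3, 6↦8, 7↦6, 8↦8, 9↦3, 10↦2]  zeros at y ∈ ∅
  x = 3: [0↦0, 1↦9, 2↦0, 3↦6, 4↦5, 5↦8, 6↦4, 7↦4, 8↦8, 9↦5, 10↦6]  zeros at y ∈ {0, 2}
  x = 4: [0↦4, 1↦4, 2↦8, 3↦5, 4↦6, 5↦0, 6↦9, 7↦0, 8↦6, 9↦5, 10↦8]  zeros at y ∈ {5, 7}
  x = 5: [0↦6, 1↦8, 2↦3, 3↦2, 4↦5, 5↦1, 6↦1, 7↦5, 8↦2, 9↦3, 10↦8]  zeros at y ∈ ∅
  x = 6: [0↦6, 1↦10, 2↦7, 3↦8, 4↦2, 5↦0, 6↦2, 7↦8, 8↦7, 9↦10, 10↦6]  zeros at y ∈ {5}
  x = 7: [0↦4, 1↦10, 2↦9, 3↦1, 4↦8, 5↦8, 6↦1, 7↦9, 8↦10, 9↦4, 10↦2]  zeros at y ∈ ∅
  x = 8: [0↦0, 1↦8, 2↦9, 3↦3, 4↦1, 5↦3, 6↦9, 7↦8, 8↦0, 9↦7, 10↦7]  zeros at y ∈ {0, 8}
  x = 9: [0↦5, 1↦4, 2↦7, 3↦3, 4↦3, 5↦7, 6↦4, 7↦5, 8↦10, 9↦8, 10↦10]  zeros at y ∈ ∅
  x = 10: [0↦8, 1↦9, 2↦3, 3↦1, 4↦3, 5↦9, 6↦8, 7↦0, 8↦7, 9↦7, 10↦0]  zeros at y ∈ {7, 10}
Collecting zeros: affine points = {(1, 2), (3, 0), (3, 2), (4, 5), (4, 7), (6, 5), (8, 0), (8, 8), (10, 7), (10, 10)}.
Total count |C(F_11)_aff| = 10.


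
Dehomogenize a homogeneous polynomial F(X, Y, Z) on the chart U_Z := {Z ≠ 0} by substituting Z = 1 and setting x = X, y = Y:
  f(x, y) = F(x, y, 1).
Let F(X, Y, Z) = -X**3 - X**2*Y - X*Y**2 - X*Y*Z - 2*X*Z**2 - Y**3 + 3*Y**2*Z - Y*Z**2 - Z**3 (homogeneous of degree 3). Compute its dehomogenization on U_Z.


f(x, y) = -x**3 - x**2*y - x*y**2 - x*y - 2*x - y**3 + 3*y**2 - y - 1

On U_Z we set Z = 1. Each monomial c·X^i·Y^j·Z^k in F becomes c·x^i·y^j·1^k = c·x^i·y^j.
Substituting Z = 1: F(X, Y, 1) = -x**3 - x**2*y - x*y**2 - x*y - 2*x - y**3 + 3*y**2 - y - 1.
Note: deg(f) ≤ deg(F) = 3; strict inequality happens when F is divisible by Z (lost terms).


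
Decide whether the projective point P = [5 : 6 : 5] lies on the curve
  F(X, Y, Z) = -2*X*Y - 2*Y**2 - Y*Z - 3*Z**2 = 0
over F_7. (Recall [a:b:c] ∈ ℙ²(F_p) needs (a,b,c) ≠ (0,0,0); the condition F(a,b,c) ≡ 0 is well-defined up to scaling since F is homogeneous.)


F(5,6,5) ≡ 1 (mod 7); P is NOT on the curve.

Evaluate F(5, 6, 5) term-by-term (mod 7).
  -2*X*Y ↦ -2·5·6·1 = -60
  -2*Y**2 ↦ -2·1·36·1 = -72
  -Y*Z ↦ -1·1·6·5 = -30
  -3*Z**2 ↦ -3·1·1·25 = -75
Sum: F(5, 6, 5) = (-60) + (-72) + (-30) + (-75) = -237.
Reducing mod 7: -237 ≡ 1 (mod 7).
Since F(a, b, c) ≡ 1 ≠ 0 (mod 7), P does NOT lie on the curve.


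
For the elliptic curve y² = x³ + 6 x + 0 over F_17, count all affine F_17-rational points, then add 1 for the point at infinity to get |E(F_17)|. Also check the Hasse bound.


Affine points = {(0, 0), (5, 6), (5, 11), (8, 4), (8, 13), (9, 1), (9, 16), (12, 7), (12, 10)}; affine count = 9; |E(F_17)| = 10.

Discriminant check: Δ ∝ 4a³ + 27b² = 4·6³ + 27·0² = 4·216 + 27·0 ≡ 14 (mod 17). Nonzero ⇒ E is nonsingular.
For each x ∈ F_17, compute rhs = x³ + 6·x + 0 mod 17, then count y ∈ F_17 with y² ≡ rhs.
  x = 0: rhs = 0, matching y values: 0 (1 points).
  x = 1: rhs = 7, matching y values: none (0 points).
  x = 2: rhs = 3, matching y values: none (0 points).
  x = 3: rhs = 11, matching y values: none (0 points).
  x = 4: rhs = 3, matching y values: none (0 points).
  x = 5: rhs = 2, matching y values: 6, 11 (2 points).
  x = 6: rhs = 14, matching y values: none (0 points).
  x = 7: rhs = 11, matching y values: none (0 points).
  x = 8: rhs = 16, matching y values: 4, 13 (2 points).
  x = 9: rhs = 1, matching y values: 1, 16 (2 points).
  x = 10: rhs = 6, matching y values: none (0 points).
  x = 11: rhs = 3, matching y values: none (0 points).
  x = 12: rhs = 15, matching y values: 7, 10 (2 points).
  x = 13: rhs = 14, matching y values: none (0 points).
  x = 14: rhs = 6, matching y values: none (0 points).
  x = 15: rhs = 14, matching y values: none (0 points).
  x = 16: rhs = 10, matching y values: none (0 points).
Total affine count: 9.
Full point count |E(F_17)| = 9 + 1 = 10.
Hasse bound: |10 − (17+1)| = |-8| = 8 ≤ 2√17 ≈ 8.2462 ✓.


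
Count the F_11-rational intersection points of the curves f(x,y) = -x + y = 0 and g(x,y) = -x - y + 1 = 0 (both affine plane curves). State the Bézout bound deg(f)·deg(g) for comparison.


Common zeros: {(6, 6)}; count = 1; Bézout bound = 1.

deg(f) = 1, deg(g) = 1, so Bézout bound = 1.
Scan x ∈ F_11. For each x, list the y ∈ F_11 with f(x, y) ≡ 0 and those with g(x, y) ≡ 0 (mod 11); the common zeros in that column are the intersection.
  x = 0: f ≡ 0 at y ∈ {0}; g ≡ 0 at y ∈ {1}; common: ∅.
  x = 1: f ≡ 0 at y ∈ {1}; g ≡ 0 at y ∈ {0}; common: ∅.
  x = 2: f ≡ 0 at y ∈ {2}; g ≡ 0 at y ∈ {10}; common: ∅.
  x = 3: f ≡ 0 at y ∈ {3}; g ≡ 0 at y ∈ {9}; common: ∅.
  x = 4: f ≡ 0 at y ∈ {4}; g ≡ 0 at y ∈ {8}; common: ∅.
  x = 5: f ≡ 0 at y ∈ {5}; g ≡ 0 at y ∈ {7}; common: ∅.
  x = 6: f ≡ 0 at y ∈ {6}; g ≡ 0 at y ∈ {6}; common: {6}.
  x = 7: f ≡ 0 at y ∈ {7}; g ≡ 0 at y ∈ {5}; common: ∅.
  x = 8: f ≡ 0 at y ∈ {8}; g ≡ 0 at y ∈ {4}; common: ∅.
  x = 9: f ≡ 0 at y ∈ {9}; g ≡ 0 at y ∈ {3}; common: ∅.
  x = 10: f ≡ 0 at y ∈ {10}; g ≡ 0 at y ∈ {2}; common: ∅.
Collecting: common zeros = {(6, 6)}, so the count is 1.
Comparison with the Bézout bound: 1 ≤ 1 = deg(f)·deg(g), as expected for curves with no common component (the bound is attained).


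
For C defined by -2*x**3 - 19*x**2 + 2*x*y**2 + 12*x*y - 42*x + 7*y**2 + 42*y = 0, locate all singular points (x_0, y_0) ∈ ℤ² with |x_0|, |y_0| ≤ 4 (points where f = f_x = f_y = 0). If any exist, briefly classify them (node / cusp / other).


Singular points: {(-3, -3)}; classification: node.

Compute partial derivatives:
  f_x = -6*x**2 - 38*x + 2*y**2 + 12*y - 42.
  f_y = 4*x*y + 12*x + 14*y + 42.
Scan x_0 ∈ {−4, ..., 4}. For each x_0, f_y(x_0, y) is a polynomial in y; find its integer roots y ∈ {−4, ..., 4}, then test f_x and f at those candidates.
  x = -4: f_y(-4, y) = -2*y - 6; vanishes at y ∈ {-3}. (-4, -3): f_x = -4 ≠ 0.
  x = -3: f_y(-3, y) = 2*y + 6; vanishes at y ∈ {-3}. (-3, -3): f_x = 0, f = 0 — SINGULAR.
  x = -2: f_y(-2, y) = 6*y + 18; vanishes at y ∈ {-3}. (-2, -3): f_x = -8 ≠ 0.
  x = -1: f_y(-1, y) = 10*y + 30; vanishes at y ∈ {-3}. (-1, -3): f_x = -28 ≠ 0.
  x = 0: f_y(0, y) = 14*y + 42; vanishes at y ∈ {-3}. (0, -3): f_x = -60 ≠ 0.
  x = 1: f_y(1, y) = 18*y + 54; vanishes at y ∈ {-3}. (1, -3): f_x = -104 ≠ 0.
  x = 2: f_y(2, y) = 22*y + 66; vanishes at y ∈ {-3}. (2, -3): f_x = -160 ≠ 0.
  x = 3: f_y(3, y) = 26*y + 78; vanishes at y ∈ {-3}. (3, -3): f_x = -228 ≠ 0.
  x = 4: f_y(4, y) = 30*y + 90; vanishes at y ∈ {-3}. (4, -3): f_x = -308 ≠ 0.
Only singular point on the grid: (-3, -3).
Classify: substitute x = -3 + u, y = -3 + v and expand: f = -2*u**3 - u**2 + 2*u*v**2 + v**2.
No constant or linear terms (consistent with a singular point). Quadratic part: -u**2 + v**2. Cubic part: -2*u**3 + 2*u*v**2.
The quadratic part v**2 - u**2 = (v − u)(v + u) splits into two distinct linear factors, so there are two distinct tangent lines y − -3 = ±(x − -3) — this is a node (ordinary double point).
Classification: node.


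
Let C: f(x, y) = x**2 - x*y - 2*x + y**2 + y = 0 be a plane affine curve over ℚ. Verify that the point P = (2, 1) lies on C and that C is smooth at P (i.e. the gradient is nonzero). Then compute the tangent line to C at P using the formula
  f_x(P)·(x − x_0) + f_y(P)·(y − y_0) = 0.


Tangent line at P: x + y - 3 = 0.

Step 1: f(2, 1) = 0, so P lies on C.
Step 2: partial derivatives
  f_x(x, y) = 2*x - y - 2, f_y(x, y) = -x + 2*y + 1.
  f_x(P) = 1, f_y(P) = 1 (gradient nonzero, so P is smooth).
Step 3: tangent line at P: 1·(x − 2) + 1·(y − 1) = 0.
Expanding: x + y - 3 = 0.


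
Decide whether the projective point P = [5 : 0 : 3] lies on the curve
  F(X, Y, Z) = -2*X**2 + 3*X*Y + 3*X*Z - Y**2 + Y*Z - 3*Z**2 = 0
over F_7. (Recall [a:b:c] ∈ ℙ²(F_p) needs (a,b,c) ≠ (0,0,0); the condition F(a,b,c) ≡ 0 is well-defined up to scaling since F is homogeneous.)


F(5,0,3) ≡ 3 (mod 7); P is NOT on the curve.

Evaluate F(5, 0, 3) term-by-term (mod 7).
  -2*X**2 ↦ -2·25·1·1 = -50
  3*X*Y ↦ 3·5·0·1 = 0
  3*X*Z ↦ 3·5·1·3 = 45
  -Y**2 ↦ -1·1·0·1 = 0
  Y*Z ↦ 1·1·0·3 = 0
  -3*Z**2 ↦ -3·1·1·9 = -27
Sum: F(5, 0, 3) = (-50) + (0) + (45) + (0) + (0) + (-27) = -32.
Reducing mod 7: -32 ≡ 3 (mod 7).
Since F(a, b, c) ≡ 3 ≠ 0 (mod 7), P does NOT lie on the curve.


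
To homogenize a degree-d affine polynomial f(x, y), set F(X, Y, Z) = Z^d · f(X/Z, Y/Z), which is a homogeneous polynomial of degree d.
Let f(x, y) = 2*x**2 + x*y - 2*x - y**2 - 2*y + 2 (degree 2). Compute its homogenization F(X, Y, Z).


F(X, Y, Z) = 2*X**2 + X*Y - 2*X*Z - Y**2 - 2*Y*Z + 2*Z**2

deg(f) = 2.
Substitute x = X/Z, y = Y/Z into f, then multiply by Z^2.
  monomial 2·x^2·y^0 ↦ 2·X^2·Y^0·Z^0.
  monomial 1·x^1·y^1 ↦ 1·X^1·Y^1·Z^0.
  monomial -2·x^1·y^0 ↦ -2·X^1·Y^0·Z^1.
  monomial -1·x^0·y^2 ↦ -1·X^0·Y^2·Z^0.
  monomial -2·x^0·y^1 ↦ -2·X^0·Y^1·Z^1.
  monomial 2·x^0·y^0 ↦ 2·X^0·Y^0·Z^2.
Collecting: F(X, Y, Z) = 2*X**2 + X*Y - 2*X*Z - Y**2 - 2*Y*Z + 2*Z**2.


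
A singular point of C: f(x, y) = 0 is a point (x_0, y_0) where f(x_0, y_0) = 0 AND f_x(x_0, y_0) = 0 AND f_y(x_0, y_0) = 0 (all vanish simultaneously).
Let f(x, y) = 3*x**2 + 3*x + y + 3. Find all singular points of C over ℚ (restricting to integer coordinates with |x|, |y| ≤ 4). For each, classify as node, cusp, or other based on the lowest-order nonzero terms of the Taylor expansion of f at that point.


No singular points in the scanned grid; C is smooth there.

Compute partial derivatives:
  f_x = 6*x + 3.
  f_y = 1.
f_y = 1 is a nonzero constant, so f_y never vanishes: no point (x, y) can satisfy f = f_x = f_y = 0. In particular no (x, y) ∈ {−4, ..., 4}² is singular; the curve is smooth.


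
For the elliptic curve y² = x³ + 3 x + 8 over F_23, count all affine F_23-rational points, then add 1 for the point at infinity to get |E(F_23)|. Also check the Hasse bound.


Affine points = {(0, 10), (0, 13), (1, 9), (1, 14), (6, 9), (6, 14), (7, 2), (7, 21), (10, 7), (10, 16), (12, 1), (12, 22), (13, 6), (13, 17), (15, 1), (15, 22), (16, 9), (16, 14), (17, 2), (17, 21), (18, 11), (18, 12), (19, 1), (19, 22), (20, 8), (20, 15), (22, 2), (22, 21)}; affine count = 28; |E(F_23)| = 29.

Discriminant check: Δ ∝ 4a³ + 27b² = 4·3³ + 27·8² = 4·27 + 27·64 ≡ 19 (mod 23). Nonzero ⇒ E is nonsingular.
For each x ∈ F_23, compute rhs = x³ + 3·x + 8 mod 23, then count y ∈ F_23 with y² ≡ rhs.
  x = 0: rhs = 8, matching y values: 10, 13 (2 points).
  x = 1: rhs = 12, matching y values: 9, 14 (2 points).
  x = 2: rhs = 22, matching y values: none (0 points).
  x = 3: rhs = 21, matching y values: none (0 points).
  x = 4: rhs = 15, matching y values: none (0 points).
  x = 5: rhs = 10, matching y values: none (0 points).
  x = 6: rhs = 12, matching y values: 9, 14 (2 points).
  x = 7: rhs = 4, matching y values: 2, 21 (2 points).
  x = 8: rhs = 15, matching y values: none (0 points).
  x = 9: rhs = 5, matching y values: none (0 points).
  x = 10: rhs = 3, matching y values: 7, 16 (2 points).
  x = 11: rhs = 15, matching y values: none (0 points).
  x = 12: rhs = 1, matching y values: 1, 22 (2 points).
  x = 13: rhs = 13, matching y values: 6, 17 (2 points).
  x = 14: rhs = 11, matching y values: none (0 points).
  x = 15: rhs = 1, matching y values: 1, 22 (2 points).
  x = 16: rhs = 12, matching y values: 9, 14 (2 points).
  x = 17: rhs = 4, matching y values: 2, 21 (2 points).
  x = 18: rhs = 6, matching y values: 11, 12 (2 points).
  x = 19: rhs = 1, matching y values: 1, 22 (2 points).
  x = 20: rhs = 18, matching y values: 8, 15 (2 points).
  x = 21: rhs = 17, matching y values: none (0 points).
  x = 22: rhs = 4, matching y values: 2, 21 (2 points).
Total affine count: 28.
Full point count |E(F_23)| = 28 + 1 = 29.
Hasse bound: |29 − (23+1)| = |5| = 5 ≤ 2√23 ≈ 9.5917 ✓.


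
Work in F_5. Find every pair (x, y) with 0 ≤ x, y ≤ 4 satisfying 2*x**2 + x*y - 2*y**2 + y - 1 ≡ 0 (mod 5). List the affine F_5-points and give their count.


Affine F_5-points: {(2, 2)}; count = 1.

For each of the 25 pairs (x, y) ∈ F_5², evaluate f(x, y) mod 5. Record the zeros.
  x = 0: [0↦4, 1↦3, 2↦3, 3↦4, 4↦1]  zeros at y ∈ ∅
  x = 1: [0↦1, 1↦1, 2↦2, 3↦4, 4↦2]  zeros at y ∈ ∅
  x = 2: [0↦2, 1↦3, 2↦0, 3↦3, 4↦2]  zeros at y ∈ {2}
  x = 3: [0↦2, 1↦4, 2↦2, 3↦1, 4↦1]  zeros at y ∈ ∅
  x = 4: [0↦1, 1↦4, 2↦3, 3↦3, 4↦4]  zeros at y ∈ ∅
Collecting zeros: affine points = {(2, 2)}.
Total count |C(F_5)_aff| = 1.


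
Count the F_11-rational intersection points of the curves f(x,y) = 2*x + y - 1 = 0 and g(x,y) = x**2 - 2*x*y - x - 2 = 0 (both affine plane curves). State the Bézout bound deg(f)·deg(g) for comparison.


Common zeros: {(1, 10), (4, 4)}; count = 2; Bézout bound = 2.

deg(f) = 1, deg(g) = 2, so Bézout bound = 2.
Scan x ∈ F_11. For each x, list the y ∈ F_11 with f(x, y) ≡ 0 and those with g(x, y) ≡ 0 (mod 11); the common zeros in that column are the intersection.
  x = 0: f ≡ 0 at y ∈ {1}; g ≡ 0 at y ∈ ∅; common: ∅.
  x = 1: f ≡ 0 at y ∈ {10}; g ≡ 0 at y ∈ {10}; common: {10}.
  x = 2: f ≡ 0 at y ∈ {8}; g ≡ 0 at y ∈ {0}; common: ∅.
  x = 3: f ≡ 0 at y ∈ {6}; g ≡ 0 at y ∈ {8}; common: ∅.
  x = 4: f ≡ 0 at y ∈ {4}; g ≡ 0 at y ∈ {4}; common: {4}.
  x = 5: f ≡ 0 at y ∈ {2}; g ≡ 0 at y ∈ {4}; common: ∅.
  x = 6: f ≡ 0 at y ∈ {0}; g ≡ 0 at y ∈ {6}; common: ∅.
  x = 7: f ≡ 0 at y ∈ {9}; g ≡ 0 at y ∈ {6}; common: ∅.
  x = 8: f ≡ 0 at y ∈ {7}; g ≡ 0 at y ∈ {2}; common: ∅.
  x = 9: f ≡ 0 at y ∈ {5}; g ≡ 0 at y ∈ {10}; common: ∅.
  x = 10: f ≡ 0 at y ∈ {3}; g ≡ 0 at y ∈ {0}; common: ∅.
Collecting: common zeros = {(1, 10), (4, 4)}, so the count is 2.
Comparison with the Bézout bound: 2 ≤ 2 = deg(f)·deg(g), as expected for curves with no common component (the bound is attained).


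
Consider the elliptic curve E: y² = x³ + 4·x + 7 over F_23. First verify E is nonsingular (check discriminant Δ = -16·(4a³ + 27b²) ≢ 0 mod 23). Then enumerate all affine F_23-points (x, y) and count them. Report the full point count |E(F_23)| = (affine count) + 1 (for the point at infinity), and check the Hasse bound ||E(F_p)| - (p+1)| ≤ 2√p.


Affine points = {(1, 9), (1, 14), (2, 0), (3, 0), (4, 8), (4, 15), (9, 6), (9, 17), (10, 9), (10, 14), (11, 5), (11, 18), (12, 9), (12, 14), (13, 5), (13, 18), (14, 1), (14, 22), (16, 2), (16, 21), (18, 0), (22, 5), (22, 18)}; affine count = 23; |E(F_23)| = 24.

Discriminant check: Δ ∝ 4a³ + 27b² = 4·4³ + 27·7² = 4·64 + 27·49 ≡ 15 (mod 23). Nonzero ⇒ E is nonsingular.
For each x ∈ F_23, compute rhs = x³ + 4·x + 7 mod 23, then count y ∈ F_23 with y² ≡ rhs.
  x = 0: rhs = 7, matching y values: none (0 points).
  x = 1: rhs = 12, matching y values: 9, 14 (2 points).
  x = 2: rhs = 0, matching y values: 0 (1 points).
  x = 3: rhs = 0, matching y values: 0 (1 points).
  x = 4: rhs = 18, matching y values: 8, 15 (2 points).
  x = 5: rhs = 14, matching y values: none (0 points).
  x = 6: rhs = 17, matching y values: none (0 points).
  x = 7: rhs = 10, matching y values: none (0 points).
  x = 8: rhs = 22, matching y values: none (0 points).
  x = 9: rhs = 13, matching y values: 6, 17 (2 points).
  x = 10: rhs = 12, matching y values: 9, 14 (2 points).
  x = 11: rhs = 2, matching y values: 5, 18 (2 points).
  x = 12: rhs = 12, matching y values: 9, 14 (2 points).
  x = 13: rhs = 2, matching y values: 5, 18 (2 points).
  x = 14: rhs = 1, matching y values: 1, 22 (2 points).
  x = 15: rhs = 15, matching y values: none (0 points).
  x = 16: rhs = 4, matching y values: 2, 21 (2 points).
  x = 17: rhs = 20, matching y values: none (0 points).
  x = 18: rhs = 0, matching y values: 0 (1 points).
  x = 19: rhs = 19, matching y values: none (0 points).
  x = 20: rhs = 14, matching y values: none (0 points).
  x = 21: rhs = 14, matching y values: none (0 points).
  x = 22: rhs = 2, matching y values: 5, 18 (2 points).
Total affine count: 23.
Full point count |E(F_23)| = 23 + 1 = 24.
Hasse bound: |24 − (23+1)| = |0| = 0 ≤ 2√23 ≈ 9.5917 ✓.


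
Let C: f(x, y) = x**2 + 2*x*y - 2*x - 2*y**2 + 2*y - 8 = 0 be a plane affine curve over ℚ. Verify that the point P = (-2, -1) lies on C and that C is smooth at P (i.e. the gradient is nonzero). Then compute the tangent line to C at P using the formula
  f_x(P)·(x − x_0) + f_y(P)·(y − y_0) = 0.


Tangent line at P: -8*x + 2*y - 14 = 0.

Step 1: f(-2, -1) = 0, so P lies on C.
Step 2: partial derivatives
  f_x(x, y) = 2*x + 2*y - 2, f_y(x, y) = 2*x - 4*y + 2.
  f_x(P) = -8, f_y(P) = 2 (gradient nonzero, so P is smooth).
Step 3: tangent line at P: -8·(x − -2) + 2·(y − -1) = 0.
Expanding: -8*x + 2*y - 14 = 0.


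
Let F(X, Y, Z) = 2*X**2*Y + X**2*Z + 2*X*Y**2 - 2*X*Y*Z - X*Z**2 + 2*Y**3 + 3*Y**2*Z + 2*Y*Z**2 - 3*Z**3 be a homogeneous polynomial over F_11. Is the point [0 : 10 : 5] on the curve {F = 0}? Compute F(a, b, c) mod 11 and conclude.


F(0,10,5) ≡ 6 (mod 11); P is NOT on the curve.

Evaluate F(0, 10, 5) term-by-term (mod 11).
  2*X**2*Y ↦ 2·0·10·1 = 0
  X**2*Z ↦ 1·0·1·5 = 0
  2*X*Y**2 ↦ 2·0·100·1 = 0
  -2*X*Y*Z ↦ -2·0·10·5 = 0
  -X*Z**2 ↦ -1·0·1·25 = 0
  2*Y**3 ↦ 2·1·1000·1 = 2000
  3*Y**2*Z ↦ 3·1·100·5 = 1500
  2*Y*Z**2 ↦ 2·1·10·25 = 500
  -3*Z**3 ↦ -3·1·1·125 = -375
Sum: F(0, 10, 5) = (0) + (0) + (0) + (0) + (0) + (2000) + (1500) + (500) + (-375) = 3625.
Reducing mod 11: 3625 ≡ 6 (mod 11).
Since F(a, b, c) ≡ 6 ≠ 0 (mod 11), P does NOT lie on the curve.


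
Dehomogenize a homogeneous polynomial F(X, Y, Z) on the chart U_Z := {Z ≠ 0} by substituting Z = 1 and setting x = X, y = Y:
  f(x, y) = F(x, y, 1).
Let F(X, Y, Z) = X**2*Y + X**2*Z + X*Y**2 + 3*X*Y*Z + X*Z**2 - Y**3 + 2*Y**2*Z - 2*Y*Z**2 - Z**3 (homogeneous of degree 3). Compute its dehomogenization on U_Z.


f(x, y) = x**2*y + x**2 + x*y**2 + 3*x*y + x - y**3 + 2*y**2 - 2*y - 1

On U_Z we set Z = 1. Each monomial c·X^i·Y^j·Z^k in F becomes c·x^i·y^j·1^k = c·x^i·y^j.
Substituting Z = 1: F(X, Y, 1) = x**2*y + x**2 + x*y**2 + 3*x*y + x - y**3 + 2*y**2 - 2*y - 1.
Note: deg(f) ≤ deg(F) = 3; strict inequality happens when F is divisible by Z (lost terms).


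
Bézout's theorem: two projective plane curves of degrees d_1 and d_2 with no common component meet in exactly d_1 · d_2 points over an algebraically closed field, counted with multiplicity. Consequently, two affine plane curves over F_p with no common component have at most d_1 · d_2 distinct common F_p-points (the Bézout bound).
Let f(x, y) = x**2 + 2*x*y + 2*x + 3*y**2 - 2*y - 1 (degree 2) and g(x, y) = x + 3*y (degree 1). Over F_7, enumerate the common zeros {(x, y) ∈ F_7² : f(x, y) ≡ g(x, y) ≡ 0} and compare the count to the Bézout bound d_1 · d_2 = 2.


Common zeros: {(1, 2), (2, 4)}; count = 2; Bézout bound = 2.

deg(f) = 2, deg(g) = 1, so Bézout bound = 2.
Scan x ∈ F_7. For each x, list the y ∈ F_7 with f(x, y) ≡ 0 and those with g(x, y) ≡ 0 (mod 7); the common zeros in that column are the intersection.
  x = 0: f ≡ 0 at y ∈ {1, 2}; g ≡ 0 at y ∈ {0}; common: ∅.
  x = 1: f ≡ 0 at y ∈ {2, 5}; g ≡ 0 at y ∈ {2}; common: {2}.
  x = 2: f ≡ 0 at y ∈ {0, 4}; g ≡ 0 at y ∈ {4}; common: {4}.
  x = 3: f ≡ 0 at y ∈ {0, 1}; g ≡ 0 at y ∈ {6}; common: ∅.
  x = 4: f ≡ 0 at y ∈ ∅; g ≡ 0 at y ∈ {1}; common: ∅.
  x = 5: f ≡ 0 at y ∈ ∅; g ≡ 0 at y ∈ {3}; common: ∅.
  x = 6: f ≡ 0 at y ∈ ∅; g ≡ 0 at y ∈ {5}; common: ∅.
Collecting: common zeros = {(1, 2), (2, 4)}, so the count is 2.
Comparison with the Bézout bound: 2 ≤ 2 = deg(f)·deg(g), as expected for curves with no common component (the bound is attained).


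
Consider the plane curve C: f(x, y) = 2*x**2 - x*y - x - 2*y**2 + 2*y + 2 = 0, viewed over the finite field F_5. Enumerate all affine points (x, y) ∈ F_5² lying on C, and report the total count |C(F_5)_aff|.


Affine F_5-points: {(0, 3), (1, 4), (2, 2), (2, 3), (4, 0), (4, 4)}; count = 6.

For each of the 25 pairs (x, y) ∈ F_5², evaluate f(x, y) mod 5. Record the zeros.
  x = 0: [0↦2, 1↦2, 2↦3, 3↦0, 4↦3]  zeros at y ∈ {3}
  x = 1: [0↦3, 1↦2, 2↦2, 3↦3, 4↦0]  zeros at y ∈ {4}
  x = 2: [0↦3, 1↦1, 2↦0, 3↦0, 4↦1]  zeros at y ∈ {2, 3}
  x = 3: [0↦2, 1↦4, 2↦2, 3↦1, 4↦1]  zeros at y ∈ ∅
  x = 4: [0↦0, 1↦1, 2↦3, 3↦1, 4↦0]  zeros at y ∈ {0, 4}
Collecting zeros: affine points = {(0, 3), (1, 4), (2, 2), (2, 3), (4, 0), (4, 4)}.
Total count |C(F_5)_aff| = 6.


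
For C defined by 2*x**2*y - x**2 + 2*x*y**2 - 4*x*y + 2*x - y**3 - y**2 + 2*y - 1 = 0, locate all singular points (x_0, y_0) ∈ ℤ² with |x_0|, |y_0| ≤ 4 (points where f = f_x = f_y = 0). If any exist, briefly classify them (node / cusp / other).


Singular points: {(1, 0)}; classification: node.

Compute partial derivatives:
  f_x = 4*x*y - 2*x + 2*y**2 - 4*y + 2.
  f_y = 2*x**2 + 4*x*y - 4*x - 3*y**2 - 2*y + 2.
Scan x_0 ∈ {−4, ..., 4}. For each x_0, f_y(x_0, y) is a polynomial in y; find its integer roots y ∈ {−4, ..., 4}, then test f_x and f at those candidates.
  x = -4: f_y(-4, y) = -3*y**2 - 18*y + 50; no integer root y with |y| ≤ 4.
  x = -3: f_y(-3, y) = -3*y**2 - 14*y + 32; no integer root y with |y| ≤ 4.
  x = -2: f_y(-2, y) = -3*y**2 - 10*y + 18; no integer root y with |y| ≤ 4.
  x = -1: f_y(-1, y) = -3*y**2 - 6*y + 8; no integer root y with |y| ≤ 4.
  x = 0: f_y(0, y) = -3*y**2 - 2*y + 2; no integer root y with |y| ≤ 4.
  x = 1: f_y(1, y) = -3*y**2 + 2*y; vanishes at y ∈ {0}. (1, 0): f_x = 0, f = 0 — SINGULAR.
  x = 2: f_y(2, y) = -3*y**2 + 6*y + 2; no integer root y with |y| ≤ 4.
  x = 3: f_y(3, y) = -3*y**2 + 10*y + 8; vanishes at y ∈ {4}. (3, 4): f_x = 60 ≠ 0.
  x = 4: f_y(4, y) = -3*y**2 + 14*y + 18; no integer root y with |y| ≤ 4.
Only singular point on the grid: (1, 0).
Classify: substitute x = 1 + u, y = 0 + v and expand: f = 2*u**2*v - u**2 + 2*u*v**2 - v**3 + v**2.
No constant or linear terms (consistent with a singular point). Quadratic part: -u**2 + v**2. Cubic part: 2*u**2*v + 2*u*v**2 - v**3.
The quadratic part v**2 - u**2 = (v − u)(v + u) splits into two distinct linear factors, so there are two distinct tangent lines y − 0 = ±(x − 1) — this is a node (ordinary double point).
Classification: node.


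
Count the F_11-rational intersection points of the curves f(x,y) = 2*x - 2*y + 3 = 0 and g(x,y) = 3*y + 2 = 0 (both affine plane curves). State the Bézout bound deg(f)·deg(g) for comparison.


Common zeros: {(7, 3)}; count = 1; Bézout bound = 1.

deg(f) = 1, deg(g) = 1, so Bézout bound = 1.
Scan x ∈ F_11. For each x, list the y ∈ F_11 with f(x, y) ≡ 0 and those with g(x, y) ≡ 0 (mod 11); the common zeros in that column are the intersection.
  x = 0: f ≡ 0 at y ∈ {7}; g ≡ 0 at y ∈ {3}; common: ∅.
  x = 1: f ≡ 0 at y ∈ {8}; g ≡ 0 at y ∈ {3}; common: ∅.
  x = 2: f ≡ 0 at y ∈ {9}; g ≡ 0 at y ∈ {3}; common: ∅.
  x = 3: f ≡ 0 at y ∈ {10}; g ≡ 0 at y ∈ {3}; common: ∅.
  x = 4: f ≡ 0 at y ∈ {0}; g ≡ 0 at y ∈ {3}; common: ∅.
  x = 5: f ≡ 0 at y ∈ {1}; g ≡ 0 at y ∈ {3}; common: ∅.
  x = 6: f ≡ 0 at y ∈ {2}; g ≡ 0 at y ∈ {3}; common: ∅.
  x = 7: f ≡ 0 at y ∈ {3}; g ≡ 0 at y ∈ {3}; common: {3}.
  x = 8: f ≡ 0 at y ∈ {4}; g ≡ 0 at y ∈ {3}; common: ∅.
  x = 9: f ≡ 0 at y ∈ {5}; g ≡ 0 at y ∈ {3}; common: ∅.
  x = 10: f ≡ 0 at y ∈ {6}; g ≡ 0 at y ∈ {3}; common: ∅.
Collecting: common zeros = {(7, 3)}, so the count is 1.
Comparison with the Bézout bound: 1 ≤ 1 = deg(f)·deg(g), as expected for curves with no common component (the bound is attained).


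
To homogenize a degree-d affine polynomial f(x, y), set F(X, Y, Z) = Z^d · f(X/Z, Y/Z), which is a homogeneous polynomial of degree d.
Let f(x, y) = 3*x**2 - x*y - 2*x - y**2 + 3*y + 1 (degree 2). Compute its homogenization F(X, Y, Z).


F(X, Y, Z) = 3*X**2 - X*Y - 2*X*Z - Y**2 + 3*Y*Z + Z**2

deg(f) = 2.
Substitute x = X/Z, y = Y/Z into f, then multiply by Z^2.
  monomial 3·x^2·y^0 ↦ 3·X^2·Y^0·Z^0.
  monomial -1·x^1·y^1 ↦ -1·X^1·Y^1·Z^0.
  monomial -2·x^1·y^0 ↦ -2·X^1·Y^0·Z^1.
  monomial -1·x^0·y^2 ↦ -1·X^0·Y^2·Z^0.
  monomial 3·x^0·y^1 ↦ 3·X^0·Y^1·Z^1.
  monomial 1·x^0·y^0 ↦ 1·X^0·Y^0·Z^2.
Collecting: F(X, Y, Z) = 3*X**2 - X*Y - 2*X*Z - Y**2 + 3*Y*Z + Z**2.
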